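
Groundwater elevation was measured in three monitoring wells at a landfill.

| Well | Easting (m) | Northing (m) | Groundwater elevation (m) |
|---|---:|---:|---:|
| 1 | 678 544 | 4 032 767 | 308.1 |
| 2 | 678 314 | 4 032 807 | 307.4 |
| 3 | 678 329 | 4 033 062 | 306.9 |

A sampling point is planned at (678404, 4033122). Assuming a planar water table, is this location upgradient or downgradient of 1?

downgradient

Taking 1 as reference: 2−1 = (-230, 40, -0.7); 3−1 = (-215, 295, -1.2).
Determinant of the coordinate differences = (-230)·295 − (-215)·40 = -59250.
∂h/∂x = [(-0.7)·295 − (-1.2)·40] / -59250 = +0.002675
∂h/∂y = [(-230)·(-1.2) − (-215)·(-0.7)] / -59250 = -0.002118
Head at (678404, 4033122) = 308.1 + (+0.002675)·(-140) + (-0.002118)·(355) = 306.97 m.
That is lower than the 308.1 m at 1, so the point is downgradient.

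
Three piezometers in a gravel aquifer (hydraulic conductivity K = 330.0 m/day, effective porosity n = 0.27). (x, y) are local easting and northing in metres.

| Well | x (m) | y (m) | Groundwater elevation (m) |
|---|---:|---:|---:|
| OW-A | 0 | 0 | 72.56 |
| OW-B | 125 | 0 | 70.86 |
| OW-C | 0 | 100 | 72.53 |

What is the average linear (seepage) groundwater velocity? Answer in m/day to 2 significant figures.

∂h/∂x = (70.86 − 72.56) / (125 − 0) = -0.01360
∂h/∂y = (72.53 − 72.56) / (100 − 0) = -0.0003000
|∇h| = √(-0.01360² + -0.0003000²) = 0.0136
Seepage velocity v = K·i/n = 330.0 × 0.0136 / 0.27 = 16.62 m/day.

17 m/day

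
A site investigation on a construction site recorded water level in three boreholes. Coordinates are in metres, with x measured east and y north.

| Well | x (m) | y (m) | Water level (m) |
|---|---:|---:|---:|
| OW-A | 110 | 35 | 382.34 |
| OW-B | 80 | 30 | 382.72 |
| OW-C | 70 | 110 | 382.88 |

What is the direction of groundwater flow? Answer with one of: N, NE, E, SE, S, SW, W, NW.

Differences from OW-A: to OW-B (Δx, Δy, Δh) = (-30, -5, +0.38); to OW-C = (-40, 75, +0.54).
Solve a·Δx + b·Δy = Δh: det = (-30)·75 − (-40)·(-5) = -2450.
∂h/∂x = [(+0.38)·75 − (+0.54)·(-5)] / -2450 = -0.01273
∂h/∂y = [(-30)·(+0.54) − (-40)·(+0.38)] / -2450 = +0.0004082
Flow = −∇h = (+0.01273 east, -0.0004082 north), which points east.

E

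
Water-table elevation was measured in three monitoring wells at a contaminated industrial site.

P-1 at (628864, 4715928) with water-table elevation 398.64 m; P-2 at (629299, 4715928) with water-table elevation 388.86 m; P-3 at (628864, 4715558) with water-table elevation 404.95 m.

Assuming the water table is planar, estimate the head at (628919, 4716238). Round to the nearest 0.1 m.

392.1 m

∂h/∂x = (388.86 − 398.64) / (629299 − 628864) = -0.02248
∂h/∂y = (404.95 − 398.64) / (4715558 − 4715928) = -0.01705
h(628919, 4716238) = 398.64 + (-0.02248)·(55) + (-0.01705)·(310) = 398.64 -1.237 -5.287 = 392.117 m.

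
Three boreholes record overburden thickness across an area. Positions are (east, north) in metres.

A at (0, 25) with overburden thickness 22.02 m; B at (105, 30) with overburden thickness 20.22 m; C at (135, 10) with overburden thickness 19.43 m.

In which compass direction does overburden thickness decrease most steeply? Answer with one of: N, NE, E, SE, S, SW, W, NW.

SE

With d = a·x + b·y + c and A as origin, the differences give:
  105·a + 5·b = -1.80
  135·a + (-15)·b = -2.59
Eliminate b (×(-15) and ×5, subtract): -2250·a = 39.950 → a = ∂d/∂x = -0.01776
Back-substitute: b = ∂d/∂y = +0.01287.
Steepest decrease is along −∇f = (+0.01776 E, -0.01287 N) → southeast.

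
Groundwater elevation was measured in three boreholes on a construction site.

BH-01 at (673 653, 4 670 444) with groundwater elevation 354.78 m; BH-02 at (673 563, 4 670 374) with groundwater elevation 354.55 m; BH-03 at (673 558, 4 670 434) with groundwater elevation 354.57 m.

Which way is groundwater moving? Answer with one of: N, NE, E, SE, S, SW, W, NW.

W

With h = a·x + b·y + c and BH-01 as origin, the differences give:
  (-90)·a + (-70)·b = -0.23
  (-95)·a + (-10)·b = -0.21
Eliminate b (×(-10) and ×(-70), subtract): -5750·a = -12.400 → a = ∂h/∂x = +0.002157
Back-substitute: b = ∂h/∂y = +0.0005130.
Flow = −∇h = (-0.002157 east, -0.0005130 north), which points west.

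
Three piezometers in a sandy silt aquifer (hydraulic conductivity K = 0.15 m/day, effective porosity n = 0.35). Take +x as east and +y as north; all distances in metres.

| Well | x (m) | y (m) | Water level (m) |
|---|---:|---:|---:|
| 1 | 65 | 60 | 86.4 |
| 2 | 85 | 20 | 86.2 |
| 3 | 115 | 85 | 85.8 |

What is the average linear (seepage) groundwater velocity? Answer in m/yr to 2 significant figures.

1.8 m/yr

Differences from 1: to 2 (Δx, Δy, Δh) = (20, -40, -0.2); to 3 = (50, 25, -0.6).
Determinant of the coordinate differences = 20·25 − 50·(-40) = 2500.
∂h/∂x = [(-0.2)·25 − (-0.6)·(-40)] / 2500 = -0.01160
∂h/∂y = [20·(-0.6) − 50·(-0.2)] / 2500 = -0.0008000
|∇h| = √(-0.01160² + -0.0008000²) = 0.01163
Seepage velocity v = K·i/n = 0.15 × 0.01163 / 0.35 = 0.004984 m/day = 1.82 m/yr.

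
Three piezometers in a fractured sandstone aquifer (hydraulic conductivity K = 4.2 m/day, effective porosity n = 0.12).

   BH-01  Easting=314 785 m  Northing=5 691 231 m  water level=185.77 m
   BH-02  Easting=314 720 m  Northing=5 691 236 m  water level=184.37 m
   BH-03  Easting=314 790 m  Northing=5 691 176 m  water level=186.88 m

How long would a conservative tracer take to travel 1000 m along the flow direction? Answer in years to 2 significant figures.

2.9 years

With h = a·x + b·y + c and BH-01 as origin, the differences give:
  (-65)·a + 5·b = -1.40
  5·a + (-55)·b = +1.11
Eliminate b (×(-55) and ×5, subtract): 3550·a = 71.450 → a = ∂h/∂x = +0.02013
Back-substitute: b = ∂h/∂y = -0.01835.
|∇h| = √(0.02013² + -0.01835²) = 0.02724
Seepage velocity v = K·i/n = 4.2 × 0.02724 / 0.12 = 0.9534 m/day.
t = 1000 / 0.9534 = 1049 days = 2.87 years.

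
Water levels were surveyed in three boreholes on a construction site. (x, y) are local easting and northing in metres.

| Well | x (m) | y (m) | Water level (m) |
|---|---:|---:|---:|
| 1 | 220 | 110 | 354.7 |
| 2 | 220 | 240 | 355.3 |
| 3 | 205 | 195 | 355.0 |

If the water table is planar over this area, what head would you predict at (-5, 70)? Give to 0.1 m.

353.1 m

With h = a·x + b·y + c and 1 as origin, the differences give:
  0·a + 130·b = +0.6
  (-15)·a + 85·b = +0.3
Eliminate b (×85 and ×130, subtract): 1950·a = 12.00 → a = ∂h/∂x = +0.006154
Back-substitute: b = ∂h/∂y = +0.004615.
h(-5, 70) = 354.7 + (+0.006154)·(-225) + (+0.004615)·(-40) = 354.7 -1.385 -0.185 = 353.131 m.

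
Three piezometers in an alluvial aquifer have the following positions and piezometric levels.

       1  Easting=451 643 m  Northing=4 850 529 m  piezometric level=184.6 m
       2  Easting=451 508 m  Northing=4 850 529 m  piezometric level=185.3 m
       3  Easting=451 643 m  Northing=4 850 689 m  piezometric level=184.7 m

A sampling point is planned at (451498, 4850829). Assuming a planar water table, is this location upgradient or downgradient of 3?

∂h/∂x = (185.3 − 184.6) / (451508 − 451643) = -0.005185
∂h/∂y = (184.7 − 184.6) / (4850689 − 4850529) = +0.0006250
Head at (451498, 4850829) = 184.6 + (-0.005185)·(-145) + (+0.0006250)·(300) = 185.54 m.
That is higher than the 184.7 m at 3, so the point is upgradient.

upgradient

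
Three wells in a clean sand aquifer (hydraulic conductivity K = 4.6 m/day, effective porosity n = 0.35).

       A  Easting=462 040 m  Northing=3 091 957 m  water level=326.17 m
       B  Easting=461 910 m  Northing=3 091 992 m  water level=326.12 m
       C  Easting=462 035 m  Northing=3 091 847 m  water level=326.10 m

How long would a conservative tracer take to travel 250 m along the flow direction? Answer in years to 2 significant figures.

63 years

Differences from A: to B (Δx, Δy, Δh) = (-130, 35, -0.05); to C = (-5, -110, -0.07).
Solve a·Δx + b·Δy = Δh: det = (-130)·(-110) − (-5)·35 = 14475.
∂h/∂x = [(-0.05)·(-110) − (-0.07)·35] / 14475 = +0.0005492
∂h/∂y = [(-130)·(-0.07) − (-5)·(-0.05)] / 14475 = +0.0006114
|∇h| = √(0.0005492² + 0.0006114²) = 0.0008218
Seepage velocity v = K·i/n = 4.6 × 0.0008218 / 0.35 = 0.0108 m/day.
t = 250 / 0.0108 = 2.315e+04 days = 63.4 years.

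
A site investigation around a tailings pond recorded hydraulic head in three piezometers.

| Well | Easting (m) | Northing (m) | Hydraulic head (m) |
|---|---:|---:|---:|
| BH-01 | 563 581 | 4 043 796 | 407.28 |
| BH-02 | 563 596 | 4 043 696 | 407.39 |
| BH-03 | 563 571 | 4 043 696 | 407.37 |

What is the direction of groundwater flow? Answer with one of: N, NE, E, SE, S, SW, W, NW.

NW

Three-point gradient (reference BH-01): Δ to BH-02 = (15, -100, +0.11), Δ to BH-03 = (-10, -100, +0.09).
∂h/∂x = +0.0008000, ∂h/∂y = -0.0009800 (det = -2500).
Flow = −∇h = (-0.0008000 east, +0.0009800 north), which points northwest.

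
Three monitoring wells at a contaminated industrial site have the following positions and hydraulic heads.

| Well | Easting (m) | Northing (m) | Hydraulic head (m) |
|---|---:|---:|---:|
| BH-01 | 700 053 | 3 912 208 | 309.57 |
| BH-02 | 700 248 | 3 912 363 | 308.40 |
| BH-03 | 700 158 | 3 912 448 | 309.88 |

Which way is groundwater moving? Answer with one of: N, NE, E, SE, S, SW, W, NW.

Taking BH-01 as reference: BH-02−BH-01 = (195, 155, -1.17); BH-03−BH-01 = (105, 240, +0.31).
Determinant of the coordinate differences = 195·240 − 105·155 = 30525.
∂h/∂x = [(-1.17)·240 − (+0.31)·155] / 30525 = -0.01077
∂h/∂y = [195·(+0.31) − 105·(-1.17)] / 30525 = +0.006005
Flow = −∇h = (+0.01077 east, -0.006005 north), which points southeast.

SE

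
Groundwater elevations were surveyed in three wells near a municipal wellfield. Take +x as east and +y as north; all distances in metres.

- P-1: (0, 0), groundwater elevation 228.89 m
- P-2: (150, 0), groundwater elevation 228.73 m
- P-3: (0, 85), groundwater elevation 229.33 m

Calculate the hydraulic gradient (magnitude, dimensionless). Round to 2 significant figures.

∂h/∂x = (228.73 − 228.89) / (150 − 0) = -0.001067
∂h/∂y = (229.33 − 228.89) / (85 − 0) = +0.005176
|∇h| = √(-0.001067² + 0.005176²) = 0.005285

0.0053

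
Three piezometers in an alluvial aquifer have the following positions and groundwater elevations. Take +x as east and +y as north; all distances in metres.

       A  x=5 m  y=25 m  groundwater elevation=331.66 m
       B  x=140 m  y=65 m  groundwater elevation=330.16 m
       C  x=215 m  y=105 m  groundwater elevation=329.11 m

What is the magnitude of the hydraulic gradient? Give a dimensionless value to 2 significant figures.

Differences from A: to B (Δx, Δy, Δh) = (135, 40, -1.50); to C = (210, 80, -2.55).
Determinant of the coordinate differences = 135·80 − 210·40 = 2400.
∂h/∂x = [(-1.50)·80 − (-2.55)·40] / 2400 = -0.007500
∂h/∂y = [135·(-2.55) − 210·(-1.50)] / 2400 = -0.01219
|∇h| = √(-0.007500² + -0.01219²) = 0.01431

0.014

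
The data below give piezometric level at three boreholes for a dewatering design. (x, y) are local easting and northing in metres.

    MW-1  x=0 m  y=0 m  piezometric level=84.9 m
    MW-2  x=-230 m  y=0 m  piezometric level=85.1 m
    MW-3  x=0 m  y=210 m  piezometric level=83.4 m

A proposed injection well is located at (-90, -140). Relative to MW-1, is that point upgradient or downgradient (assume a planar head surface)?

∂h/∂x = (85.1 − 84.9) / (-230 − 0) = -0.0008696
∂h/∂y = (83.4 − 84.9) / (210 − 0) = -0.007143
Head at (-90, -140) = 84.9 + (-0.0008696)·(-90) + (-0.007143)·(-140) = 85.98 m.
That is higher than the 84.9 m at MW-1, so the point is upgradient.

upgradient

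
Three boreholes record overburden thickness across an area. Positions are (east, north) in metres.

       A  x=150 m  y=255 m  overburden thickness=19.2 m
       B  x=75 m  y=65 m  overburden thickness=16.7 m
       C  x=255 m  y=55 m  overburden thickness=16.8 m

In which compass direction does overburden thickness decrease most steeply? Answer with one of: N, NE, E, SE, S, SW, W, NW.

S

Differences from A: to B (Δx, Δy, Δh) = (-75, -190, -2.5); to C = (105, -200, -2.4).
Solve a·Δx + b·Δy = Δd: det = (-75)·(-200) − 105·(-190) = 34950.
∂d/∂x = [(-2.5)·(-200) − (-2.4)·(-190)] / 34950 = +0.001259
∂d/∂y = [(-75)·(-2.4) − 105·(-2.5)] / 34950 = +0.01266
Steepest decrease is along −∇f = (-0.001259 E, -0.01266 N) → south.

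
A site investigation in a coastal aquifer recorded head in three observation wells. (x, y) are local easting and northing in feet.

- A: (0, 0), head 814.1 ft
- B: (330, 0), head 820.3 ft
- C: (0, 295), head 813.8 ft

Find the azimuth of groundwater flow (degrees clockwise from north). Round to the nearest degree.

∂h/∂x = (820.3 − 814.1) / (330 − 0) = +0.01879
∂h/∂y = (813.8 − 814.1) / (295 − 0) = -0.001017
Flow direction (−∇h) has components (-0.01879 E, +0.001017 N).
Azimuth = atan2(E, N) = atan2(-0.01879, +0.001017) = 273.1° ≈ 273°.

273°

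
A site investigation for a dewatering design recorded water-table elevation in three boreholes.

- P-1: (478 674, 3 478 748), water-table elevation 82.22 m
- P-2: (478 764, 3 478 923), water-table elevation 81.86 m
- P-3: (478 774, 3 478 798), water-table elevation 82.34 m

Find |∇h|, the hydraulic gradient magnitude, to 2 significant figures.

0.0047

With h = a·x + b·y + c and P-1 as origin, the differences give:
  90·a + 175·b = -0.36
  100·a + 50·b = +0.12
Eliminate b (×50 and ×175, subtract): -13000·a = -39.000 → a = ∂h/∂x = +0.003000
Back-substitute: b = ∂h/∂y = -0.003600.
|∇h| = √(0.003000² + -0.003600²) = 0.004686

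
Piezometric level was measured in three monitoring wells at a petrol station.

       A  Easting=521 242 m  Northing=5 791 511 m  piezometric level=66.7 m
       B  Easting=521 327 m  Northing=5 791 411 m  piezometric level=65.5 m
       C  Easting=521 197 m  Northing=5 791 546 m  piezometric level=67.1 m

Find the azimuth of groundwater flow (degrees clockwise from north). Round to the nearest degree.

186°

Differences from A: to B (Δx, Δy, Δh) = (85, -100, -1.2); to C = (-45, 35, +0.4).
Solve a·Δx + b·Δy = Δh: det = 85·35 − (-45)·(-100) = -1525.
∂h/∂x = [(-1.2)·35 − (+0.4)·(-100)] / -1525 = +0.001311
∂h/∂y = [85·(+0.4) − (-45)·(-1.2)] / -1525 = +0.01311
Flow direction (−∇h) has components (-0.001311 E, -0.01311 N).
Azimuth = atan2(E, N) = atan2(-0.001311, -0.01311) = 185.7° ≈ 186°.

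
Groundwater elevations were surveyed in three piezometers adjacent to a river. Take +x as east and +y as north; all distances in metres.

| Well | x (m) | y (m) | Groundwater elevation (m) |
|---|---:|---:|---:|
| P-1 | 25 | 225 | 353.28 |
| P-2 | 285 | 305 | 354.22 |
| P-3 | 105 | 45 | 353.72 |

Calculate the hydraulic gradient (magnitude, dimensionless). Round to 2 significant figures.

0.0039

With h = a·x + b·y + c and P-1 as origin, the differences give:
  260·a + 80·b = +0.94
  80·a + (-180)·b = +0.44
Eliminate b (×(-180) and ×80, subtract): -53200·a = -204.400 → a = ∂h/∂x = +0.003842
Back-substitute: b = ∂h/∂y = -0.0007368.
|∇h| = √(0.003842² + -0.0007368²) = 0.003912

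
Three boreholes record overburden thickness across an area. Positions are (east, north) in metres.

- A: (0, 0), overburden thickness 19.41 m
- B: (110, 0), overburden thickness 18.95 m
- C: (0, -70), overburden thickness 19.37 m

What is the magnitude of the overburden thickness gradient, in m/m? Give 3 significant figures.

∂d/∂x = (18.95 − 19.41) / (110 − 0) = -0.004182
∂d/∂y = (19.37 − 19.41) / (-70 − 0) = +0.0005714
|∇f| = √(-0.004182² + 0.0005714²) = 0.004221 m/m

0.00422 m/m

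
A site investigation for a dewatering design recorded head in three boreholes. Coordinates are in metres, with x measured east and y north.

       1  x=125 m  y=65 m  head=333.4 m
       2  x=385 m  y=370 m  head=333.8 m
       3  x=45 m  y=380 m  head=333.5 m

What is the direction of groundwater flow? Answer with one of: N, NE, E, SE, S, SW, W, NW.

SW

With h = a·x + b·y + c and 1 as origin, the differences give:
  260·a + 305·b = +0.4
  (-80)·a + 315·b = +0.1
Eliminate b (×315 and ×305, subtract): 106300·a = 95.50 → a = ∂h/∂x = +0.0008984
Back-substitute: b = ∂h/∂y = +0.0005456.
Flow = −∇h = (-0.0008984 east, -0.0005456 north), which points southwest.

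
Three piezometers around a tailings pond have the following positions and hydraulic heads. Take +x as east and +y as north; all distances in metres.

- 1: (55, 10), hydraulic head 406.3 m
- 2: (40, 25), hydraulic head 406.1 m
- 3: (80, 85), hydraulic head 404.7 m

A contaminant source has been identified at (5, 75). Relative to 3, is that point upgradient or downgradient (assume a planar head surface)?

upgradient

With h = a·x + b·y + c and 1 as origin, the differences give:
  (-15)·a + 15·b = -0.2
  25·a + 75·b = -1.6
Eliminate b (×75 and ×15, subtract): -1500·a = 9.00 → a = ∂h/∂x = -0.006000
Back-substitute: b = ∂h/∂y = -0.01933.
Head at (5, 75) = 406.3 + (-0.006000)·(-50) + (-0.01933)·(65) = 405.34 m.
That is higher than the 404.7 m at 3, so the point is upgradient.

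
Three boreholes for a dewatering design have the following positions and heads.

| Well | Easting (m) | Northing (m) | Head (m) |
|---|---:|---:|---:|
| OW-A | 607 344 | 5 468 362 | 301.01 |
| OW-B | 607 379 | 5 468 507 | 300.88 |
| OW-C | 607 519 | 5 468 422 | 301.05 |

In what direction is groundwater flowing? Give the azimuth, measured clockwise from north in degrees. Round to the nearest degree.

331°

Taking OW-A as reference: OW-B−OW-A = (35, 145, -0.13); OW-C−OW-A = (175, 60, +0.04).
Determinant of the coordinate differences = 35·60 − 175·145 = -23275.
∂h/∂x = [(-0.13)·60 − (+0.04)·145] / -23275 = +0.0005843
∂h/∂y = [35·(+0.04) − 175·(-0.13)] / -23275 = -0.001038
Flow direction (−∇h) has components (-0.0005843 E, +0.001038 N).
Azimuth = atan2(E, N) = atan2(-0.0005843, +0.001038) = 330.6° ≈ 331°.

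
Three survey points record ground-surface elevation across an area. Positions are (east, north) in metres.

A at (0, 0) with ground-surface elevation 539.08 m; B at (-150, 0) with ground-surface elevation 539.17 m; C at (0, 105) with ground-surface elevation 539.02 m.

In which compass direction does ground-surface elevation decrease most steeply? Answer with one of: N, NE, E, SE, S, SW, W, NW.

NE

∂z/∂x = (539.17 − 539.08) / (-150 − 0) = -0.0006000
∂z/∂y = (539.02 − 539.08) / (105 − 0) = -0.0005714
Steepest decrease is along −∇f = (+0.0006000 E, +0.0005714 N) → northeast.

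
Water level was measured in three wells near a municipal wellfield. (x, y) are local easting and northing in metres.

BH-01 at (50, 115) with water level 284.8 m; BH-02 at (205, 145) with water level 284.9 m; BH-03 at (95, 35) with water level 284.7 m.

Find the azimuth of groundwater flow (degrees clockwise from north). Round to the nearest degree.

With h = a·x + b·y + c and BH-01 as origin, the differences give:
  155·a + 30·b = +0.1
  45·a + (-80)·b = -0.1
Eliminate b (×(-80) and ×30, subtract): -13750·a = -5.00 → a = ∂h/∂x = +0.0003636
Back-substitute: b = ∂h/∂y = +0.001455.
Flow direction (−∇h) has components (-0.0003636 E, -0.001455 N).
Azimuth = atan2(E, N) = atan2(-0.0003636, -0.001455) = 194.0° ≈ 194°.

194°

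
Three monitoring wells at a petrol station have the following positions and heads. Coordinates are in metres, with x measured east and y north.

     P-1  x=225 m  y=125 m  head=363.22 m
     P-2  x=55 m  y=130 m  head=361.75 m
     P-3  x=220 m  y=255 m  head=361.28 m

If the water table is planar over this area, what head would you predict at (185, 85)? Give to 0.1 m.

Differences from P-1: to P-2 (Δx, Δy, Δh) = (-170, 5, -1.47); to P-3 = (-5, 130, -1.94).
Determinant of the coordinate differences = (-170)·130 − (-5)·5 = -22075.
∂h/∂x = [(-1.47)·130 − (-1.94)·5] / -22075 = +0.008217
∂h/∂y = [(-170)·(-1.94) − (-5)·(-1.47)] / -22075 = -0.01461
h(185, 85) = 363.22 + (+0.008217)·(-40) + (-0.01461)·(-40) = 363.22 -0.329 +0.584 = 363.476 m.

363.5 m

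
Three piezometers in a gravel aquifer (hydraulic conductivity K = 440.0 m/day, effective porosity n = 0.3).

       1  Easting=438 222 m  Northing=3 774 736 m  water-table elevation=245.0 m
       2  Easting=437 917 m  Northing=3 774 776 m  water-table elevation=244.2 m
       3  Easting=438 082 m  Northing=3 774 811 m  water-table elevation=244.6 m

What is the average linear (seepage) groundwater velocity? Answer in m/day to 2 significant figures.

3.8 m/day

With h = a·x + b·y + c and 1 as origin, the differences give:
  (-305)·a + 40·b = -0.8
  (-140)·a + 75·b = -0.4
Eliminate b (×75 and ×40, subtract): -17275·a = -44.00 → a = ∂h/∂x = +0.002547
Back-substitute: b = ∂h/∂y = -0.0005789.
|∇h| = √(0.002547² + -0.0005789²) = 0.002612
Seepage velocity v = K·i/n = 440.0 × 0.002612 / 0.3 = 3.831 m/day.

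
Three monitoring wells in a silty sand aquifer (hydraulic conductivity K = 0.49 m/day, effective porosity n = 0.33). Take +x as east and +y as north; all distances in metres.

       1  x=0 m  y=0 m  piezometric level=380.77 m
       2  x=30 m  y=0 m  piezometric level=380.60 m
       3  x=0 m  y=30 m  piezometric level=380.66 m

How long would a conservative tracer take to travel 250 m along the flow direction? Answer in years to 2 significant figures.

68 years

∂h/∂x = (380.60 − 380.77) / (30 − 0) = -0.005667
∂h/∂y = (380.66 − 380.77) / (30 − 0) = -0.003667
|∇h| = √(-0.005667² + -0.003667²) = 0.00675
Seepage velocity v = K·i/n = 0.49 × 0.00675 / 0.33 = 0.01002 m/day.
t = 250 / 0.01002 = 2.495e+04 days = 68.3 years.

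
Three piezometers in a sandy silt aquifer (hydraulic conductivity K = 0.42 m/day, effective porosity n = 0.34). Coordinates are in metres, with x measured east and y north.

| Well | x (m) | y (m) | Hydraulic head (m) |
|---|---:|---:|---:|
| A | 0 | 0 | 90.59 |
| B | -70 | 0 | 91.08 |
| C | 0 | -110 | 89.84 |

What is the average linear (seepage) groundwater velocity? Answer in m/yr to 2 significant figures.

∂h/∂x = (91.08 − 90.59) / (-70 − 0) = -0.007000
∂h/∂y = (89.84 − 90.59) / (-110 − 0) = +0.006818
|∇h| = √(-0.007000² + 0.006818²) = 0.009772
Seepage velocity v = K·i/n = 0.42 × 0.009772 / 0.34 = 0.01207 m/day = 4.409 m/yr.

4.4 m/yr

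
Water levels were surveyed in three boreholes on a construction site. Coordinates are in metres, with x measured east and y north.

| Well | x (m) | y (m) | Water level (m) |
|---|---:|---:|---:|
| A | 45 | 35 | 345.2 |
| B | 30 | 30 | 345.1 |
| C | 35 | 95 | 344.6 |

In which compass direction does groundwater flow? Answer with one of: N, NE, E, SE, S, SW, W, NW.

Differences from A: to B (Δx, Δy, Δh) = (-15, -5, -0.1); to C = (-10, 60, -0.6).
Solve a·Δx + b·Δy = Δh: det = (-15)·60 − (-10)·(-5) = -950.
∂h/∂x = [(-0.1)·60 − (-0.6)·(-5)] / -950 = +0.009474
∂h/∂y = [(-15)·(-0.6) − (-10)·(-0.1)] / -950 = -0.008421
Flow = −∇h = (-0.009474 east, +0.008421 north), which points northwest.

NW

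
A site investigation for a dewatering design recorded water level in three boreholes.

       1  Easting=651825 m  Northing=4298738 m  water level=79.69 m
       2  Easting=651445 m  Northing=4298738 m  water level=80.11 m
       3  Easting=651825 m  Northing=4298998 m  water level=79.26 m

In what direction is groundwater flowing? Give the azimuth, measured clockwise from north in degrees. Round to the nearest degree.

∂h/∂x = (80.11 − 79.69) / (651445 − 651825) = -0.001105
∂h/∂y = (79.26 − 79.69) / (4298998 − 4298738) = -0.001654
Flow direction (−∇h) has components (+0.001105 E, +0.001654 N).
Azimuth = atan2(E, N) = atan2(+0.001105, +0.001654) = 33.8° ≈ 034°.

034°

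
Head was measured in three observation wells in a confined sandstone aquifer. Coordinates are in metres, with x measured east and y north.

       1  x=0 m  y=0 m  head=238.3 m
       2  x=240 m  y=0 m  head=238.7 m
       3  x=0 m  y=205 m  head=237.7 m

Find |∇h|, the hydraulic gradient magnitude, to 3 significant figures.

∂h/∂x = (238.7 − 238.3) / (240 − 0) = +0.001667
∂h/∂y = (237.7 − 238.3) / (205 − 0) = -0.002927
|∇h| = √(0.001667² + -0.002927²) = 0.003368

0.00337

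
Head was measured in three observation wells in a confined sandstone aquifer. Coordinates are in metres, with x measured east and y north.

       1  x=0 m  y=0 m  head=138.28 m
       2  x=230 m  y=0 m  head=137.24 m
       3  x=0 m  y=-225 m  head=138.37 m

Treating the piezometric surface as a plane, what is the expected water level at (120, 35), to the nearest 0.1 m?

∂h/∂x = (137.24 − 138.28) / (230 − 0) = -0.004522
∂h/∂y = (138.37 − 138.28) / (-225 − 0) = -0.0004000
h(120, 35) = 138.28 + (-0.004522)·(120) + (-0.0004000)·(35) = 138.28 -0.543 -0.014 = 137.723 m.

137.7 m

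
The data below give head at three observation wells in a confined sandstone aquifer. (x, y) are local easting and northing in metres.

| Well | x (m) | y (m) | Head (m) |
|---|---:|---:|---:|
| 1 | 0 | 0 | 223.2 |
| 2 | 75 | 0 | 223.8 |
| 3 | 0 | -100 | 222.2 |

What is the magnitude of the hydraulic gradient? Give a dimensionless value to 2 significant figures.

∂h/∂x = (223.8 − 223.2) / (75 − 0) = +0.008000
∂h/∂y = (222.2 − 223.2) / (-100 − 0) = +0.01000
|∇h| = √(0.008000² + 0.01000²) = 0.01281

0.013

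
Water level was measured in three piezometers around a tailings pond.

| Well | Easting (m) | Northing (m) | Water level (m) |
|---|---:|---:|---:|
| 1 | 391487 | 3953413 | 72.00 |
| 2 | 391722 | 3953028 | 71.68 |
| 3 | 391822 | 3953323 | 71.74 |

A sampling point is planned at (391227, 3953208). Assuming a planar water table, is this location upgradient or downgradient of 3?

upgradient

With h = a·x + b·y + c and 1 as origin, the differences give:
  235·a + (-385)·b = -0.32
  335·a + (-90)·b = -0.26
Eliminate b (×(-90) and ×(-385), subtract): 107825·a = -71.300 → a = ∂h/∂x = -0.0006613
Back-substitute: b = ∂h/∂y = +0.0004275.
Head at (391227, 3953208) = 72.00 + (-0.0006613)·(-260) + (+0.0004275)·(-205) = 72.08 m.
That is higher than the 71.74 m at 3, so the point is upgradient.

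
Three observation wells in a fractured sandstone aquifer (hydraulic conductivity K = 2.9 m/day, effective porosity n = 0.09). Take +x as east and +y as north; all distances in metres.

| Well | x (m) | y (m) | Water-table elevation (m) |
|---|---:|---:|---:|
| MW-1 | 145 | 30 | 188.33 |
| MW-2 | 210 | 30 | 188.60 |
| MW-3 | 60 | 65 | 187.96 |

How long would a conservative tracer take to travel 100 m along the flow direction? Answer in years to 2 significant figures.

2.0 years

Differences from MW-1: to MW-2 (Δx, Δy, Δh) = (65, 0, +0.27); to MW-3 = (-85, 35, -0.37).
Solve a·Δx + b·Δy = Δh: det = 65·35 − (-85)·0 = 2275.
∂h/∂x = [(+0.27)·35 − (-0.37)·0] / 2275 = +0.004154
∂h/∂y = [65·(-0.37) − (-85)·(+0.27)] / 2275 = -0.0004835
|∇h| = √(0.004154² + -0.0004835²) = 0.004182
Seepage velocity v = K·i/n = 2.9 × 0.004182 / 0.09 = 0.1348 m/day.
t = 100 / 0.1348 = 741.8 days = 2.03 years.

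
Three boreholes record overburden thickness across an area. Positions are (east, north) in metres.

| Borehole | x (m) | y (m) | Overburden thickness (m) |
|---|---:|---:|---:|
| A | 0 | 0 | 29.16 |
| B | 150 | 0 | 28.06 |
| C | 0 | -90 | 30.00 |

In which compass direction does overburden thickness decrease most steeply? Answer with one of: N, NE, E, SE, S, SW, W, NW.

∂d/∂x = (28.06 − 29.16) / (150 − 0) = -0.007333
∂d/∂y = (30.00 − 29.16) / (-90 − 0) = -0.009333
Steepest decrease is along −∇f = (+0.007333 E, +0.009333 N) → northeast.

NE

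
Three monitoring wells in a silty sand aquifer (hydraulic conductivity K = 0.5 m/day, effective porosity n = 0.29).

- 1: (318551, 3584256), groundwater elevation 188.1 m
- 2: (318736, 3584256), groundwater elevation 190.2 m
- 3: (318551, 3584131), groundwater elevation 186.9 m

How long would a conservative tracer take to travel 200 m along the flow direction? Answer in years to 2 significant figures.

∂h/∂x = (190.2 − 188.1) / (318736 − 318551) = +0.01135
∂h/∂y = (186.9 − 188.1) / (3584131 − 3584256) = +0.009600
|∇h| = √(0.01135² + 0.009600²) = 0.01487
Seepage velocity v = K·i/n = 0.5 × 0.01487 / 0.29 = 0.02564 m/day.
t = 200 / 0.02564 = 7800 days = 21.4 years.

21 years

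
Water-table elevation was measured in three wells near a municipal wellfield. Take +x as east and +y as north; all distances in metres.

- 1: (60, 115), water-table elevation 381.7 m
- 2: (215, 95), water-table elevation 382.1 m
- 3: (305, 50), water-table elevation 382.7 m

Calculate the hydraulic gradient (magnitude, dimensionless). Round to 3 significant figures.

0.0111

Taking 1 as reference: 2−1 = (155, -20, +0.4); 3−1 = (245, -65, +1.0).
Solve a·Δx + b·Δy = Δh: det = 155·(-65) − 245·(-20) = -5175.
∂h/∂x = [(+0.4)·(-65) − (+1.0)·(-20)] / -5175 = +0.001159
∂h/∂y = [155·(+1.0) − 245·(+0.4)] / -5175 = -0.01101
|∇h| = √(0.001159² + -0.01101²) = 0.01107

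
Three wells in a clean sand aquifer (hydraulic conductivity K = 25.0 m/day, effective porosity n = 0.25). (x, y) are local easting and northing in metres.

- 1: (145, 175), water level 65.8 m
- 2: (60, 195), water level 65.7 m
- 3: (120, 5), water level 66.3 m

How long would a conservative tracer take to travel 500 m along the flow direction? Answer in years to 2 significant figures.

Taking 1 as reference: 2−1 = (-85, 20, -0.1); 3−1 = (-25, -170, +0.5).
Solve a·Δx + b·Δy = Δh: det = (-85)·(-170) − (-25)·20 = 14950.
∂h/∂x = [(-0.1)·(-170) − (+0.5)·20] / 14950 = +0.0004682
∂h/∂y = [(-85)·(+0.5) − (-25)·(-0.1)] / 14950 = -0.003010
|∇h| = √(0.0004682² + -0.003010²) = 0.003046
Seepage velocity v = K·i/n = 25.0 × 0.003046 / 0.25 = 0.3046 m/day.
t = 500 / 0.3046 = 1641 days = 4.49 years.

4.5 years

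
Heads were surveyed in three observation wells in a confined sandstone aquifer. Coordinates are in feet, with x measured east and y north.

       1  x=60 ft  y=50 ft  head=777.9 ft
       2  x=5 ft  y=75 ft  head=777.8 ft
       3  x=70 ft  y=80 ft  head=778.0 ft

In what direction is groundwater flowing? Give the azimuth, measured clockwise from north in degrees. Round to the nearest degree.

Differences from 1: to 2 (Δx, Δy, Δh) = (-55, 25, -0.1); to 3 = (10, 30, +0.1).
Solve a·Δx + b·Δy = Δh: det = (-55)·30 − 10·25 = -1900.
∂h/∂x = [(-0.1)·30 − (+0.1)·25] / -1900 = +0.002895
∂h/∂y = [(-55)·(+0.1) − 10·(-0.1)] / -1900 = +0.002368
Flow direction (−∇h) has components (-0.002895 E, -0.002368 N).
Azimuth = atan2(E, N) = atan2(-0.002895, -0.002368) = 230.7° ≈ 231°.

231°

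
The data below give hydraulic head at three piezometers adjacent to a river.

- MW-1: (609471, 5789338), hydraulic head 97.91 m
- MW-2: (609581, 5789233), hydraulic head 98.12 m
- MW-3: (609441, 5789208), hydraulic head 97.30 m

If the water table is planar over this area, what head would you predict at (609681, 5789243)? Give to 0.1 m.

With h = a·x + b·y + c and MW-1 as origin, the differences give:
  110·a + (-105)·b = +0.21
  (-30)·a + (-130)·b = -0.61
Eliminate b (×(-130) and ×(-105), subtract): -17450·a = -91.350 → a = ∂h/∂x = +0.005235
Back-substitute: b = ∂h/∂y = +0.003484.
h(609681, 5789243) = 97.91 + (+0.005235)·(210) + (+0.003484)·(-95) = 97.91 +1.099 -0.331 = 98.678 m.

98.7 m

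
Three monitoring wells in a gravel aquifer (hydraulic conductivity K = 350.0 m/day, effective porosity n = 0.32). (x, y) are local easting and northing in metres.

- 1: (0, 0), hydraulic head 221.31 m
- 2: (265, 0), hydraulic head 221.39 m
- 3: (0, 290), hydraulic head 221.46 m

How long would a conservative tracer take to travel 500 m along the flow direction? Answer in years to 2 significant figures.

∂h/∂x = (221.39 − 221.31) / (265 − 0) = +0.0003019
∂h/∂y = (221.46 − 221.31) / (290 − 0) = +0.0005172
|∇h| = √(0.0003019² + 0.0005172²) = 0.0005989
Seepage velocity v = K·i/n = 350.0 × 0.0005989 / 0.32 = 0.655 m/day.
t = 500 / 0.655 = 763.4 days = 2.09 years.

2.1 years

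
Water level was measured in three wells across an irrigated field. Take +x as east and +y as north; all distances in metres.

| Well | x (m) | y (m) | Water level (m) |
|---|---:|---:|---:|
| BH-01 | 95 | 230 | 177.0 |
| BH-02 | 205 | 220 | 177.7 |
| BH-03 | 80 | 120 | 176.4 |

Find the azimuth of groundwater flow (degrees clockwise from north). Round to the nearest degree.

With h = a·x + b·y + c and BH-01 as origin, the differences give:
  110·a + (-10)·b = +0.7
  (-15)·a + (-110)·b = -0.6
Eliminate b (×(-110) and ×(-10), subtract): -12250·a = -83.00 → a = ∂h/∂x = +0.006776
Back-substitute: b = ∂h/∂y = +0.004531.
Flow direction (−∇h) has components (-0.006776 E, -0.004531 N).
Azimuth = atan2(E, N) = atan2(-0.006776, -0.004531) = 236.2° ≈ 236°.

236°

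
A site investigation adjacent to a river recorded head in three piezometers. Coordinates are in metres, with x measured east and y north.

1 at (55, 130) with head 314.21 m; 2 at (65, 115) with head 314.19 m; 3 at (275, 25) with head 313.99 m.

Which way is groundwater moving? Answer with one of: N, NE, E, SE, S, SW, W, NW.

Differences from 1: to 2 (Δx, Δy, Δh) = (10, -15, -0.02); to 3 = (220, -105, -0.22).
Determinant of the coordinate differences = 10·(-105) − 220·(-15) = 2250.
∂h/∂x = [(-0.02)·(-105) − (-0.22)·(-15)] / 2250 = -0.0005333
∂h/∂y = [10·(-0.22) − 220·(-0.02)] / 2250 = +0.0009778
Flow = −∇h = (+0.0005333 east, -0.0009778 north), which points southeast.

SE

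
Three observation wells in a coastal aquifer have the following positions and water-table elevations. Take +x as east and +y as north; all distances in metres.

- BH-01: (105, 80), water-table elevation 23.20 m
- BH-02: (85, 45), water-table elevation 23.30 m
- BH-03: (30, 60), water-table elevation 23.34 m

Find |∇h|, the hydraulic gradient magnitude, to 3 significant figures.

0.00248

Three-point gradient (reference BH-01): Δ to BH-02 = (-20, -35, +0.10), Δ to BH-03 = (-75, -20, +0.14).
∂h/∂x = -0.001303, ∂h/∂y = -0.002112 (det = -2225).
|∇h| = √(-0.001303² + -0.002112²) = 0.002482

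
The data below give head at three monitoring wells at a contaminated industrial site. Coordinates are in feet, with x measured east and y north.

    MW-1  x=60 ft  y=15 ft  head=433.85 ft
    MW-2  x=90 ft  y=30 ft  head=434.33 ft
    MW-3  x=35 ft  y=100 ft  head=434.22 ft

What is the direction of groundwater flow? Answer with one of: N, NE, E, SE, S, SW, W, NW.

SW

Differences from MW-1: to MW-2 (Δx, Δy, Δh) = (30, 15, +0.48); to MW-3 = (-25, 85, +0.37).
Determinant of the coordinate differences = 30·85 − (-25)·15 = 2925.
∂h/∂x = [(+0.48)·85 − (+0.37)·15] / 2925 = +0.01205
∂h/∂y = [30·(+0.37) − (-25)·(+0.48)] / 2925 = +0.007897
Flow = −∇h = (-0.01205 east, -0.007897 north), which points southwest.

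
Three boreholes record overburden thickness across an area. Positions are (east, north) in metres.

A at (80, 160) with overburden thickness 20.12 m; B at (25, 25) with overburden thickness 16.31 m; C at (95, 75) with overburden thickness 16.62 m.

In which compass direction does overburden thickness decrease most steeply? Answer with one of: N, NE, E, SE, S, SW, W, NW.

With d = a·x + b·y + c and A as origin, the differences give:
  (-55)·a + (-135)·b = -3.81
  15·a + (-85)·b = -3.50
Eliminate b (×(-85) and ×(-135), subtract): 6700·a = -148.650 → a = ∂d/∂x = -0.02219
Back-substitute: b = ∂d/∂y = +0.03726.
Steepest decrease is along −∇f = (+0.02219 E, -0.03726 N) → southeast.

SE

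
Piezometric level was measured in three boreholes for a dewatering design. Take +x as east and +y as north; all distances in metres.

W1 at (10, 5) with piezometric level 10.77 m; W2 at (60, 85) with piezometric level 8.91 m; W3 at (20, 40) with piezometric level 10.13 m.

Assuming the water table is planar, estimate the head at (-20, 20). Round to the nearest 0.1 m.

Taking W1 as reference: W2−W1 = (50, 80, -1.86); W3−W1 = (10, 35, -0.64).
Determinant of the coordinate differences = 50·35 − 10·80 = 950.
∂h/∂x = [(-1.86)·35 − (-0.64)·80] / 950 = -0.01463
∂h/∂y = [50·(-0.64) − 10·(-1.86)] / 950 = -0.01411
h(-20, 20) = 10.77 + (-0.01463)·(-30) + (-0.01411)·(15) = 10.77 +0.439 -0.212 = 10.997 m.

11.0 m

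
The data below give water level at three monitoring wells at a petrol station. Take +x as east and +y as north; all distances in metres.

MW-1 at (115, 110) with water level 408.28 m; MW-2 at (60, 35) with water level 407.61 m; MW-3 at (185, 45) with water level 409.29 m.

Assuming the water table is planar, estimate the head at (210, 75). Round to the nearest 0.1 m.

With h = a·x + b·y + c and MW-1 as origin, the differences give:
  (-55)·a + (-75)·b = -0.67
  70·a + (-65)·b = +1.01
Eliminate b (×(-65) and ×(-75), subtract): 8825·a = 119.300 → a = ∂h/∂x = +0.01352
Back-substitute: b = ∂h/∂y = -0.0009802.
h(210, 75) = 408.28 + (+0.01352)·(95) + (-0.0009802)·(-35) = 408.28 +1.284 +0.034 = 409.599 m.

409.6 m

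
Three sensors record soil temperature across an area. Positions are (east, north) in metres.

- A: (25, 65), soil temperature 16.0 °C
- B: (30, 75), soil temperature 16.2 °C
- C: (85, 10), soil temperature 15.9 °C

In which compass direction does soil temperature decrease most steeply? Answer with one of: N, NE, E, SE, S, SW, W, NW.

SW

Differences from A: to B (Δx, Δy, Δh) = (5, 10, +0.2); to C = (60, -55, -0.1).
Determinant of the coordinate differences = 5·(-55) − 60·10 = -875.
∂T/∂x = [(+0.2)·(-55) − (-0.1)·10] / -875 = +0.01143
∂T/∂y = [5·(-0.1) − 60·(+0.2)] / -875 = +0.01429
Steepest decrease is along −∇f = (-0.01143 E, -0.01429 N) → southwest.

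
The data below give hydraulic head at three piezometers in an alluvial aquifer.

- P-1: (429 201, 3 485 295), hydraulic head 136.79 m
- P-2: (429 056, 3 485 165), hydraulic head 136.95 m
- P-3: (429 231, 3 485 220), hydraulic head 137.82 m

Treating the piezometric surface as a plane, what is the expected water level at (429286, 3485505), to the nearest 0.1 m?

135.3 m

Differences from P-1: to P-2 (Δx, Δy, Δh) = (-145, -130, +0.16); to P-3 = (30, -75, +1.03).
Determinant of the coordinate differences = (-145)·(-75) − 30·(-130) = 14775.
∂h/∂x = [(+0.16)·(-75) − (+1.03)·(-130)] / 14775 = +0.008250
∂h/∂y = [(-145)·(+1.03) − 30·(+0.16)] / 14775 = -0.01043
h(429286, 3485505) = 136.79 + (+0.008250)·(85) + (-0.01043)·(210) = 136.79 +0.701 -2.191 = 135.300 m.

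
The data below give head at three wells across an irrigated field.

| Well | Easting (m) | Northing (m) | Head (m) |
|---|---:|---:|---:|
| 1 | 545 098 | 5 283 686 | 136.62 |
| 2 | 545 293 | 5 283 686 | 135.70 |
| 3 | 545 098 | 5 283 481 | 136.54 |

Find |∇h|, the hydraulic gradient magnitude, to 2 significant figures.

∂h/∂x = (135.70 − 136.62) / (545293 − 545098) = -0.004718
∂h/∂y = (136.54 − 136.62) / (5283481 − 5283686) = +0.0003902
|∇h| = √(-0.004718² + 0.0003902²) = 0.004734

0.0047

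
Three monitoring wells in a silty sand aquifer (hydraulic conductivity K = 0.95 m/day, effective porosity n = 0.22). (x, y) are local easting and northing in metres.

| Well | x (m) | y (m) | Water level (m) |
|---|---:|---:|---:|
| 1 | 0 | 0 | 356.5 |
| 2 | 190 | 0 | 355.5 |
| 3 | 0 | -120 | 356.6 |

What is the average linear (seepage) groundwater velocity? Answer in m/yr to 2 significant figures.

8.4 m/yr

∂h/∂x = (355.5 − 356.5) / (190 − 0) = -0.005263
∂h/∂y = (356.6 − 356.5) / (-120 − 0) = -0.0008333
|∇h| = √(-0.005263² + -0.0008333²) = 0.005329
Seepage velocity v = K·i/n = 0.95 × 0.005329 / 0.22 = 0.02301 m/day = 8.404 m/yr.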